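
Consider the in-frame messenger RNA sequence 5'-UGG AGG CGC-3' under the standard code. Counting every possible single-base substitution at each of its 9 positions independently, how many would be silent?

Codon 1 (UGG, Trp): 0 synonymous substitutions.
Codon 2 (AGG, Arg): 2 synonymous substitutions.
Codon 3 (CGC, Arg): 3 synonymous substitutions.
Total: 0 + 2 + 3 = 5.

5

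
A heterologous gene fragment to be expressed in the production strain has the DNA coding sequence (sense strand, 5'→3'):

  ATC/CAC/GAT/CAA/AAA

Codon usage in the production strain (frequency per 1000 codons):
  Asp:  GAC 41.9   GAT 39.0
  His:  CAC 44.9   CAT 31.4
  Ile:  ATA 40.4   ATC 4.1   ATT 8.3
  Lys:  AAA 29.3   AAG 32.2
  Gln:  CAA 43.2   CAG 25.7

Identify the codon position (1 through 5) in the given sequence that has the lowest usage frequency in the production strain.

1

Codon 1 ATC (Ile): 4.1 per 1000.
Codon 2 CAC (His): 44.9 per 1000.
Codon 3 GAT (Asp): 39.0 per 1000.
Codon 4 CAA (Gln): 43.2 per 1000.
Codon 5 AAA (Lys): 29.3 per 1000.
Lowest frequency is 4.1 at codon 1.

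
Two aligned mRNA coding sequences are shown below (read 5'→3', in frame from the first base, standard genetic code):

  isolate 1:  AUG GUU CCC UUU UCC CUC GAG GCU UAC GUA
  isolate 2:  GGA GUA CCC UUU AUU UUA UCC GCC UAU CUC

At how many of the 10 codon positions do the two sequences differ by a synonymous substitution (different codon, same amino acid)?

Codon 1: AUG Met / GGA Gly — nonsynonymous.
Codon 2: GUU Val / GUA Val — synonymous.
Codon 3: CCC Pro / CCC Pro — identical.
Codon 4: UUU Phe / UUU Phe — identical.
Codon 5: UCC Ser / AUU Ile — nonsynonymous.
Codon 6: CUC Leu / UUA Leu — synonymous.
Codon 7: GAG Glu / UCC Ser — nonsynonymous.
Codon 8: GCU Ala / GCC Ala — synonymous.
Codon 9: UAC Tyr / UAU Tyr — synonymous.
Codon 10: GUA Val / CUC Leu — nonsynonymous.
Synonymous differences: 4.

4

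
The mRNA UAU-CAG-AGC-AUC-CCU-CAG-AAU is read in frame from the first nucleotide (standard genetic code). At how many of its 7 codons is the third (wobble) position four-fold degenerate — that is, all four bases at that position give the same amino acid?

1

Codon 1 UAU (Tyr): third position 2-fold.
Codon 2 CAG (Gln): third position 2-fold.
Codon 3 AGC (Ser): third position 2-fold.
Codon 4 AUC (Ile): third position 3-fold.
Codon 5 CCU (Pro): third position 4-fold.
Codon 6 CAG (Gln): third position 2-fold.
Codon 7 AAU (Asn): third position 2-fold.
Four-fold degenerate third positions: 1.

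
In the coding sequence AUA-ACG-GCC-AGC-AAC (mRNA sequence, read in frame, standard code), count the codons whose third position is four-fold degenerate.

2

Codon 1 AUA (Ile): third position 3-fold.
Codon 2 ACG (Thr): third position 4-fold.
Codon 3 GCC (Ala): third position 4-fold.
Codon 4 AGC (Ser): third position 2-fold.
Codon 5 AAC (Asn): third position 2-fold.
Four-fold degenerate third positions: 2.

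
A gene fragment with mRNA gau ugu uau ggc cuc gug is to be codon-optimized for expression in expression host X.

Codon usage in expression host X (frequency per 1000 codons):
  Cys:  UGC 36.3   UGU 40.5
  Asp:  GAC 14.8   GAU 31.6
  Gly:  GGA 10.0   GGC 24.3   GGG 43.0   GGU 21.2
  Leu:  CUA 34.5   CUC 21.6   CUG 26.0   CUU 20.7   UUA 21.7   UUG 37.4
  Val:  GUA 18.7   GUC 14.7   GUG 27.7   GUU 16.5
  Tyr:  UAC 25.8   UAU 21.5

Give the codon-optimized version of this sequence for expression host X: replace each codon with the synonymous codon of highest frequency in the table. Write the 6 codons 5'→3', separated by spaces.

GAU UGU UAC GGG UUG GUG

Codon 1 (Asp): best is GAU at 31.6.
Codon 2 (Cys): best is UGU at 40.5.
Codon 3 (Tyr): best is UAC at 25.8.
Codon 4 (Gly): best is GGG at 43.0.
Codon 5 (Leu): best is UUG at 37.4.
Codon 6 (Val): best is GUG at 27.7.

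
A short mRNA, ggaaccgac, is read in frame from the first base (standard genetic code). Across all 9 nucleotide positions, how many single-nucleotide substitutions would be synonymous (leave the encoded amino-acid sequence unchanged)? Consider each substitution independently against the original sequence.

7

Codon 1 (GGA, Gly): 3 synonymous substitutions.
Codon 2 (ACC, Thr): 3 synonymous substitutions.
Codon 3 (GAC, Asp): 1 synonymous substitution.
Total: 3 + 3 + 1 = 7.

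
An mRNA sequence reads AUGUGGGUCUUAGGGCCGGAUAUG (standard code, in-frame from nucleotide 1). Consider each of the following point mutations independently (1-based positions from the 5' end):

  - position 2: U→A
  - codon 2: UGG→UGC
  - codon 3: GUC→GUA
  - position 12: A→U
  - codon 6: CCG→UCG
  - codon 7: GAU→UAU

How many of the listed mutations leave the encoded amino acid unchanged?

1

Codon 1: AUG (Met) → AAG (Lys) — missense.
Codon 2: UGG (Trp) → UGC (Cys) — missense.
Codon 3: GUC (Val) → GUA (Val) — synonymous.
Codon 4: UUA (Leu) → UUU (Phe) — missense.
Codon 6: CCG (Pro) → UCG (Ser) — missense.
Codon 7: GAU (Asp) → UAU (Tyr) — missense.
Synonymous: 1 of 6.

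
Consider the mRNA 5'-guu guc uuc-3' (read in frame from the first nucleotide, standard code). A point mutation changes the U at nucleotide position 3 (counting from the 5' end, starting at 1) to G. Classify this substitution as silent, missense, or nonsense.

Position 3 falls in codon 1: GUU → Val.
After the substitution the codon is GUG → Val.
Both encode Val, so the change is synonymous.

silent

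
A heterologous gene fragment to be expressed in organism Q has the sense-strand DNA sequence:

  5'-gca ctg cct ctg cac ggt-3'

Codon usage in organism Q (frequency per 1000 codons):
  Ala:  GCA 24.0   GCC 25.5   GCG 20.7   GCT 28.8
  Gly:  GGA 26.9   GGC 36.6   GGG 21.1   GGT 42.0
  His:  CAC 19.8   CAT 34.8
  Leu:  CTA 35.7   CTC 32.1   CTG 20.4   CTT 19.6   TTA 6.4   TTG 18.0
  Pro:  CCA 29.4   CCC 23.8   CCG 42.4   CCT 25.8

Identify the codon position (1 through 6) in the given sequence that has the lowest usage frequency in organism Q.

Codon 1 GCA (Ala): 24.0 per 1000.
Codon 2 CTG (Leu): 20.4 per 1000.
Codon 3 CCT (Pro): 25.8 per 1000.
Codon 4 CTG (Leu): 20.4 per 1000.
Codon 5 CAC (His): 19.8 per 1000.
Codon 6 GGT (Gly): 42.0 per 1000.
Lowest frequency is 19.8 at codon 5.

5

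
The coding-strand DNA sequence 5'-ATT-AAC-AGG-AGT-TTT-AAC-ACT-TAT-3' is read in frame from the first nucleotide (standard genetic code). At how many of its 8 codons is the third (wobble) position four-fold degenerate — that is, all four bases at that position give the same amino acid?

Codon 1 ATT (Ile): third position 3-fold.
Codon 2 AAC (Asn): third position 2-fold.
Codon 3 AGG (Arg): third position 2-fold.
Codon 4 AGT (Ser): third position 2-fold.
Codon 5 TTT (Phe): third position 2-fold.
Codon 6 AAC (Asn): third position 2-fold.
Codon 7 ACT (Thr): third position 4-fold.
Codon 8 TAT (Tyr): third position 2-fold.
Four-fold degenerate third positions: 1.

1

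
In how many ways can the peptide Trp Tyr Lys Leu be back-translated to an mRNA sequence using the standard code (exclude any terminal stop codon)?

24

Trp: 1 codon.
Tyr: 2 codons.
Lys: 2 codons.
Leu: 6 codons.
1 × 2 × 2 × 6 = 24.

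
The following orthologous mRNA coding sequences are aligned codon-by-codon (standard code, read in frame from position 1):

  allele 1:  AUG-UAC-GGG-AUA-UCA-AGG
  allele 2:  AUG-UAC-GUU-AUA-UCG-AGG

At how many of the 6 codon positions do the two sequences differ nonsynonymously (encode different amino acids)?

1

Codon 1: AUG Met / AUG Met — identical.
Codon 2: UAC Tyr / UAC Tyr — identical.
Codon 3: GGG Gly / GUU Val — nonsynonymous.
Codon 4: AUA Ile / AUA Ile — identical.
Codon 5: UCA Ser / UCG Ser — synonymous.
Codon 6: AGG Arg / AGG Arg — identical.
Nonsynonymous differences: 1.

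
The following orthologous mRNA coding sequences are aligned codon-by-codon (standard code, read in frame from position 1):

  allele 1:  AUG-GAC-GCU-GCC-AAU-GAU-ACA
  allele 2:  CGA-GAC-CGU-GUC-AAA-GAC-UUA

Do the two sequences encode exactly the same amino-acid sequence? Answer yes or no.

Codon 1: AUG Met / CGA Arg — nonsynonymous.
Codon 2: GAC Asp / GAC Asp — identical.
Codon 3: GCU Ala / CGU Arg — nonsynonymous.
Codon 4: GCC Ala / GUC Val — nonsynonymous.
Codon 5: AAU Asn / AAA Lys — nonsynonymous.
Codon 6: GAU Asp / GAC Asp — synonymous.
Codon 7: ACA Thr / UUA Leu — nonsynonymous.
Nonsynonymous differences: 5 → different protein.

no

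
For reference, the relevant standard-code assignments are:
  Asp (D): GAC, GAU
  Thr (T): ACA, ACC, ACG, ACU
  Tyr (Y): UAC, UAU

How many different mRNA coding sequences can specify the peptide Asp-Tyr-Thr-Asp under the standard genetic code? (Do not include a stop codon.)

32

Asp: 2 codons.
Tyr: 2 codons.
Thr: 4 codons.
Asp: 2 codons.
2 × 2 × 4 × 2 = 32.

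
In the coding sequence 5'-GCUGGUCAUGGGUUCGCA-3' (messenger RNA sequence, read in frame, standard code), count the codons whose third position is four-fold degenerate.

4

Codon 1 GCU (Ala): third position 4-fold.
Codon 2 GGU (Gly): third position 4-fold.
Codon 3 CAU (His): third position 2-fold.
Codon 4 GGG (Gly): third position 4-fold.
Codon 5 UUC (Phe): third position 2-fold.
Codon 6 GCA (Ala): third position 4-fold.
Four-fold degenerate third positions: 4.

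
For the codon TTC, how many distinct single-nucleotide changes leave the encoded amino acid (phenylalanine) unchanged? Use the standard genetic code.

1

Position 1: none → 0 synonymous.
Position 2: none → 0 synonymous.
Position 3: TTT → 1 synonymous.
Total: 0 + 0 + 1 = 1.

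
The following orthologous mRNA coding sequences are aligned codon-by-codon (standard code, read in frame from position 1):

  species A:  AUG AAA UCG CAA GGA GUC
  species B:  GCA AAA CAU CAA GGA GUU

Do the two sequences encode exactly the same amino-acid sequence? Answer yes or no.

Codon 1: AUG Met / GCA Ala — nonsynonymous.
Codon 2: AAA Lys / AAA Lys — identical.
Codon 3: UCG Ser / CAU His — nonsynonymous.
Codon 4: CAA Gln / CAA Gln — identical.
Codon 5: GGA Gly / GGA Gly — identical.
Codon 6: GUC Val / GUU Val — synonymous.
Nonsynonymous differences: 2 → different protein.

no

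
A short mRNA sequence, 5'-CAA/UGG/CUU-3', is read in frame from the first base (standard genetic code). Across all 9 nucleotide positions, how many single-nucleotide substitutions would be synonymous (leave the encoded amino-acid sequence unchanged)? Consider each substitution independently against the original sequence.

4

Codon 1 (CAA, Gln): 1 synonymous substitution.
Codon 2 (UGG, Trp): 0 synonymous substitutions.
Codon 3 (CUU, Leu): 3 synonymous substitutions.
Total: 1 + 0 + 3 = 4.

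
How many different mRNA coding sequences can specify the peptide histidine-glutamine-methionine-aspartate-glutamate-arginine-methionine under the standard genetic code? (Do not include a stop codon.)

His: 2 codons.
Gln: 2 codons.
Met: 1 codon.
Asp: 2 codons.
Glu: 2 codons.
Arg: 6 codons.
Met: 1 codon.
2 × 2 × 1 × 2 × 2 × 6 × 1 = 96.

96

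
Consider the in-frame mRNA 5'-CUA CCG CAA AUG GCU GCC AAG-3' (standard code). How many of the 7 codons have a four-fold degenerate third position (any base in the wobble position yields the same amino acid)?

4

Codon 1 CUA (Leu): third position 4-fold.
Codon 2 CCG (Pro): third position 4-fold.
Codon 3 CAA (Gln): third position 2-fold.
Codon 4 AUG (Met): third position 1-fold.
Codon 5 GCU (Ala): third position 4-fold.
Codon 6 GCC (Ala): third position 4-fold.
Codon 7 AAG (Lys): third position 2-fold.
Four-fold degenerate third positions: 4.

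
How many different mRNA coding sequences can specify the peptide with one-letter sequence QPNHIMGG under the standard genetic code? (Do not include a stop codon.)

1536

Gln: 2 codons.
Pro: 4 codons.
Asn: 2 codons.
His: 2 codons.
Ile: 3 codons.
Met: 1 codon.
Gly: 4 codons.
Gly: 4 codons.
2 × 4 × 2 × 2 × 3 × 1 × 4 × 4 = 1536.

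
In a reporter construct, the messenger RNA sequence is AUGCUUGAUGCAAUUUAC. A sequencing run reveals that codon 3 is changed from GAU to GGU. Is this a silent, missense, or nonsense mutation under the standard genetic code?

Position 8 falls in codon 3: GAU → Asp.
After the substitution the codon is GGU → Gly.
Asp ≠ Gly, so this is a missense mutation.

missense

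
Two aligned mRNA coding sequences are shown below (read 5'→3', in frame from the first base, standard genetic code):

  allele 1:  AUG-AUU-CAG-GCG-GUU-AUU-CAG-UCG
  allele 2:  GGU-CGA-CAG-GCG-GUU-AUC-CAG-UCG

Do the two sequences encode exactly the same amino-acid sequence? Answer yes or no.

no

Codon 1: AUG Met / GGU Gly — nonsynonymous.
Codon 2: AUU Ile / CGA Arg — nonsynonymous.
Codon 3: CAG Gln / CAG Gln — identical.
Codon 4: GCG Ala / GCG Ala — identical.
Codon 5: GUU Val / GUU Val — identical.
Codon 6: AUU Ile / AUC Ile — synonymous.
Codon 7: CAG Gln / CAG Gln — identical.
Codon 8: UCG Ser / UCG Ser — identical.
Nonsynonymous differences: 2 → different protein.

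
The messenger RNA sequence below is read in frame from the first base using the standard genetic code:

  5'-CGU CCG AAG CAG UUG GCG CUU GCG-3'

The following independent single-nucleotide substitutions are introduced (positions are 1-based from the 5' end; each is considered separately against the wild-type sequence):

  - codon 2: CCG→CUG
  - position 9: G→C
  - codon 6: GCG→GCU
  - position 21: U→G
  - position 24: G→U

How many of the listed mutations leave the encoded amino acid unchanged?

3

Codon 2: CCG (Pro) → CUG (Leu) — missense.
Codon 3: AAG (Lys) → AAC (Asn) — missense.
Codon 6: GCG (Ala) → GCU (Ala) — synonymous.
Codon 7: CUU (Leu) → CUG (Leu) — synonymous.
Codon 8: GCG (Ala) → GCU (Ala) — synonymous.
Synonymous: 3 of 5.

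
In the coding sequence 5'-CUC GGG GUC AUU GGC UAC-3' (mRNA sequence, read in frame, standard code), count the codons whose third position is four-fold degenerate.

Codon 1 CUC (Leu): third position 4-fold.
Codon 2 GGG (Gly): third position 4-fold.
Codon 3 GUC (Val): third position 4-fold.
Codon 4 AUU (Ile): third position 3-fold.
Codon 5 GGC (Gly): third position 4-fold.
Codon 6 UAC (Tyr): third position 2-fold.
Four-fold degenerate third positions: 4.

4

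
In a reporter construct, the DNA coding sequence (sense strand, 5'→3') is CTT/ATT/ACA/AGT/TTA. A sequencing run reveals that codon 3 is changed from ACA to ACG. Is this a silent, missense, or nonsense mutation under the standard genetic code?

Position 9 falls in codon 3: ACA → Thr.
After the substitution the codon is ACG → Thr.
Both encode Thr, so the change is synonymous.

silent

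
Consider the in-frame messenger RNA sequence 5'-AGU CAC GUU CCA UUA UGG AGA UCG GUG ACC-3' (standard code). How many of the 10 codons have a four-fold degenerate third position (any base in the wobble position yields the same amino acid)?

Codon 1 AGU (Ser): third position 2-fold.
Codon 2 CAC (His): third position 2-fold.
Codon 3 GUU (Val): third position 4-fold.
Codon 4 CCA (Pro): third position 4-fold.
Codon 5 UUA (Leu): third position 2-fold.
Codon 6 UGG (Trp): third position 1-fold.
Codon 7 AGA (Arg): third position 2-fold.
Codon 8 UCG (Ser): third position 4-fold.
Codon 9 GUG (Val): third position 4-fold.
Codon 10 ACC (Thr): third position 4-fold.
Four-fold degenerate third positions: 5.

5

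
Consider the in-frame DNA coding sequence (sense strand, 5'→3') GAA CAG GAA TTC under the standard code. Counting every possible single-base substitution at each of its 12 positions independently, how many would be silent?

4

Codon 1 (GAA, Glu): 1 synonymous substitution.
Codon 2 (CAG, Gln): 1 synonymous substitution.
Codon 3 (GAA, Glu): 1 synonymous substitution.
Codon 4 (TTC, Phe): 1 synonymous substitution.
Total: 1 + 1 + 1 + 1 = 4.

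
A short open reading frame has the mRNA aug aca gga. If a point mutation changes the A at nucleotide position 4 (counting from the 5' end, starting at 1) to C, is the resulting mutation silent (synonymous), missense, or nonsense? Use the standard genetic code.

missense

Position 4 falls in codon 2: ACA → Thr.
After the substitution the codon is CCA → Pro.
Thr ≠ Pro, so this is a missense mutation.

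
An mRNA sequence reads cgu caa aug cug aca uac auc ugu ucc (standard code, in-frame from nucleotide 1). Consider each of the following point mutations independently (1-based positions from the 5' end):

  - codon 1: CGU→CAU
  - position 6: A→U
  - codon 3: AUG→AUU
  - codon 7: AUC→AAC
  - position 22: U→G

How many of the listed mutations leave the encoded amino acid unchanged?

0

Codon 1: CGU (Arg) → CAU (His) — missense.
Codon 2: CAA (Gln) → CAU (His) — missense.
Codon 3: AUG (Met) → AUU (Ile) — missense.
Codon 7: AUC (Ile) → AAC (Asn) — missense.
Codon 8: UGU (Cys) → GGU (Gly) — missense.
Synonymous: 0 of 5.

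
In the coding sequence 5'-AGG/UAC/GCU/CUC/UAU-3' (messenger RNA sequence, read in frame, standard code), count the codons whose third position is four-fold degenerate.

Codon 1 AGG (Arg): third position 2-fold.
Codon 2 UAC (Tyr): third position 2-fold.
Codon 3 GCU (Ala): third position 4-fold.
Codon 4 CUC (Leu): third position 4-fold.
Codon 5 UAU (Tyr): third position 2-fold.
Four-fold degenerate third positions: 2.

2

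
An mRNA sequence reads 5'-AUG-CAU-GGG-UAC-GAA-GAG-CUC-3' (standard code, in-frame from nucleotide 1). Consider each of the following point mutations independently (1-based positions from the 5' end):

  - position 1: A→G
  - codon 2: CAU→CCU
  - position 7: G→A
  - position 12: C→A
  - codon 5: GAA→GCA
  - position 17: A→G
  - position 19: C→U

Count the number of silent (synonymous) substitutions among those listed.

Codon 1: AUG (Met) → GUG (Val) — missense.
Codon 2: CAU (His) → CCU (Pro) — missense.
Codon 3: GGG (Gly) → AGG (Arg) — missense.
Codon 4: UAC (Tyr) → UAA (Stop) — nonsense.
Codon 5: GAA (Glu) → GCA (Ala) — missense.
Codon 6: GAG (Glu) → GGG (Gly) — missense.
Codon 7: CUC (Leu) → UUC (Phe) — missense.
Synonymous: 0 of 7.

0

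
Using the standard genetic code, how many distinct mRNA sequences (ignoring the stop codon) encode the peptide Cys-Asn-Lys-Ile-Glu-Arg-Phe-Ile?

1728

Cys: 2 codons.
Asn: 2 codons.
Lys: 2 codons.
Ile: 3 codons.
Glu: 2 codons.
Arg: 6 codons.
Phe: 2 codons.
Ile: 3 codons.
2 × 2 × 2 × 3 × 2 × 6 × 2 × 3 = 1728.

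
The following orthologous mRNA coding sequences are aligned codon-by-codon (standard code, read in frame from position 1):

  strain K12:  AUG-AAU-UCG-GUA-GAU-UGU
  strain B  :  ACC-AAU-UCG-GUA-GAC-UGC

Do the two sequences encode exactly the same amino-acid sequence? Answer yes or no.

Codon 1: AUG Met / ACC Thr — nonsynonymous.
Codon 2: AAU Asn / AAU Asn — identical.
Codon 3: UCG Ser / UCG Ser — identical.
Codon 4: GUA Val / GUA Val — identical.
Codon 5: GAU Asp / GAC Asp — synonymous.
Codon 6: UGU Cys / UGC Cys — synonymous.
Nonsynonymous differences: 1 → different protein.

no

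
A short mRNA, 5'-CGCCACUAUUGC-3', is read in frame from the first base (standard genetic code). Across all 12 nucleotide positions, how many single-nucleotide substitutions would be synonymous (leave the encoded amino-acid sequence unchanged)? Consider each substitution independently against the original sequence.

6

Codon 1 (CGC, Arg): 3 synonymous substitutions.
Codon 2 (CAC, His): 1 synonymous substitution.
Codon 3 (UAU, Tyr): 1 synonymous substitution.
Codon 4 (UGC, Cys): 1 synonymous substitution.
Total: 3 + 1 + 1 + 1 = 6.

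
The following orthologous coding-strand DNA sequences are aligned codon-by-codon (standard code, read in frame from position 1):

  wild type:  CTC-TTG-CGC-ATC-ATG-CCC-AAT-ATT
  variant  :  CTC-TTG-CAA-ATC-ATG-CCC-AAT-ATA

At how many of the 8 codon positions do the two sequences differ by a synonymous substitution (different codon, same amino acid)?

1

Codon 1: CTC Leu / CTC Leu — identical.
Codon 2: TTG Leu / TTG Leu — identical.
Codon 3: CGC Arg / CAA Gln — nonsynonymous.
Codon 4: ATC Ile / ATC Ile — identical.
Codon 5: ATG Met / ATG Met — identical.
Codon 6: CCC Pro / CCC Pro — identical.
Codon 7: AAT Asn / AAT Asn — identical.
Codon 8: ATT Ile / ATA Ile — synonymous.
Synonymous differences: 1.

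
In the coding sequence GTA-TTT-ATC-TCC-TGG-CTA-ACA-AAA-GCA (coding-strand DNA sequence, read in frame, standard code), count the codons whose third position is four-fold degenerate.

Codon 1 GTA (Val): third position 4-fold.
Codon 2 TTT (Phe): third position 2-fold.
Codon 3 ATC (Ile): third position 3-fold.
Codon 4 TCC (Ser): third position 4-fold.
Codon 5 TGG (Trp): third position 1-fold.
Codon 6 CTA (Leu): third position 4-fold.
Codon 7 ACA (Thr): third position 4-fold.
Codon 8 AAA (Lys): third position 2-fold.
Codon 9 GCA (Ala): third position 4-fold.
Four-fold degenerate third positions: 5.

5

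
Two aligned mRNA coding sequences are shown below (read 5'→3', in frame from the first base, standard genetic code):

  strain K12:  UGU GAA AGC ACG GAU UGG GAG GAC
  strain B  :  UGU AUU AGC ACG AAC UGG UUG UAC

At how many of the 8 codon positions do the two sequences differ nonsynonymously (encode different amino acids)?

Codon 1: UGU Cys / UGU Cys — identical.
Codon 2: GAA Glu / AUU Ile — nonsynonymous.
Codon 3: AGC Ser / AGC Ser — identical.
Codon 4: ACG Thr / ACG Thr — identical.
Codon 5: GAU Asp / AAC Asn — nonsynonymous.
Codon 6: UGG Trp / UGG Trp — identical.
Codon 7: GAG Glu / UUG Leu — nonsynonymous.
Codon 8: GAC Asp / UAC Tyr — nonsynonymous.
Nonsynonymous differences: 4.

4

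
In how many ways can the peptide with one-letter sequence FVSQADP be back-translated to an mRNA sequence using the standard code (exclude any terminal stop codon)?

Phe: 2 codons.
Val: 4 codons.
Ser: 6 codons.
Gln: 2 codons.
Ala: 4 codons.
Asp: 2 codons.
Pro: 4 codons.
2 × 4 × 6 × 2 × 4 × 2 × 4 = 3072.

3072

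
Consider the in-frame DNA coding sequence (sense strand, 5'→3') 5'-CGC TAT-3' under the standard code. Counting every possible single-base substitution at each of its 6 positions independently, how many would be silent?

4

Codon 1 (CGC, Arg): 3 synonymous substitutions.
Codon 2 (TAT, Tyr): 1 synonymous substitution.
Total: 3 + 1 = 4.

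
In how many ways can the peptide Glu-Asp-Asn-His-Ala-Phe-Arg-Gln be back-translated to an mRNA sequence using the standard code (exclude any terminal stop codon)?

Glu: 2 codons.
Asp: 2 codons.
Asn: 2 codons.
His: 2 codons.
Ala: 4 codons.
Phe: 2 codons.
Arg: 6 codons.
Gln: 2 codons.
2 × 2 × 2 × 2 × 4 × 2 × 6 × 2 = 1536.

1536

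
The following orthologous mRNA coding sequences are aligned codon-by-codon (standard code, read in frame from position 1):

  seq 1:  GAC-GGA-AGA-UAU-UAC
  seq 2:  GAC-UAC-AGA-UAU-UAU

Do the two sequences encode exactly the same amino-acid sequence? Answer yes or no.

Codon 1: GAC Asp / GAC Asp — identical.
Codon 2: GGA Gly / UAC Tyr — nonsynonymous.
Codon 3: AGA Arg / AGA Arg — identical.
Codon 4: UAU Tyr / UAU Tyr — identical.
Codon 5: UAC Tyr / UAU Tyr — synonymous.
Nonsynonymous differences: 1 → different protein.

no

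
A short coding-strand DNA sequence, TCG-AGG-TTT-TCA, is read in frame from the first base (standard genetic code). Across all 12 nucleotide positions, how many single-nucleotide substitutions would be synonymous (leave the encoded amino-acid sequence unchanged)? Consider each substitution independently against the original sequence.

9

Codon 1 (TCG, Ser): 3 synonymous substitutions.
Codon 2 (AGG, Arg): 2 synonymous substitutions.
Codon 3 (TTT, Phe): 1 synonymous substitution.
Codon 4 (TCA, Ser): 3 synonymous substitutions.
Total: 3 + 2 + 1 + 3 = 9.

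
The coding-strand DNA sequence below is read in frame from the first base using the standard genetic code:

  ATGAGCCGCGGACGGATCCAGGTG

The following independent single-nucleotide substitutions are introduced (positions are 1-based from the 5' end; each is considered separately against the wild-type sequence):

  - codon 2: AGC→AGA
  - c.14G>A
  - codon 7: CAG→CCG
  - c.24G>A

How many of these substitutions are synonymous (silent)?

1

Codon 2: AGC (Ser) → AGA (Arg) — missense.
Codon 5: CGG (Arg) → CAG (Gln) — missense.
Codon 7: CAG (Gln) → CCG (Pro) — missense.
Codon 8: GTG (Val) → GTA (Val) — synonymous.
Synonymous: 1 of 4.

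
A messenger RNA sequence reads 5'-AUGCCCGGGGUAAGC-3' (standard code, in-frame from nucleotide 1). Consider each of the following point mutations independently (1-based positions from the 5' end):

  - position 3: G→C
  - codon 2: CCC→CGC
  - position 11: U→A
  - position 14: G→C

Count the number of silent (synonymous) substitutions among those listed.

0

Codon 1: AUG (Met) → AUC (Ile) — missense.
Codon 2: CCC (Pro) → CGC (Arg) — missense.
Codon 4: GUA (Val) → GAA (Glu) — missense.
Codon 5: AGC (Ser) → ACC (Thr) — missense.
Synonymous: 0 of 4.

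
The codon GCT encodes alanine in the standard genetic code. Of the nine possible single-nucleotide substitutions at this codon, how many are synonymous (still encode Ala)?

3

Position 1: none → 0 synonymous.
Position 2: none → 0 synonymous.
Position 3: GCC, GCA, GCG → 3 synonymous.
Total: 0 + 0 + 3 = 3.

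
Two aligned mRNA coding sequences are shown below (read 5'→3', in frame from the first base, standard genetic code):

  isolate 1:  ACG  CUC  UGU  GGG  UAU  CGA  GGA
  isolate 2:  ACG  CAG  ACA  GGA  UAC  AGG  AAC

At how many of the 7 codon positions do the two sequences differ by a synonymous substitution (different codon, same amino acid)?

3

Codon 1: ACG Thr / ACG Thr — identical.
Codon 2: CUC Leu / CAG Gln — nonsynonymous.
Codon 3: UGU Cys / ACA Thr — nonsynonymous.
Codon 4: GGG Gly / GGA Gly — synonymous.
Codon 5: UAU Tyr / UAC Tyr — synonymous.
Codon 6: CGA Arg / AGG Arg — synonymous.
Codon 7: GGA Gly / AAC Asn — nonsynonymous.
Synonymous differences: 3.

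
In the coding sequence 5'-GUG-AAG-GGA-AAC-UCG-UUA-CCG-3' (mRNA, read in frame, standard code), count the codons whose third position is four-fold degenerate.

4

Codon 1 GUG (Val): third position 4-fold.
Codon 2 AAG (Lys): third position 2-fold.
Codon 3 GGA (Gly): third position 4-fold.
Codon 4 AAC (Asn): third position 2-fold.
Codon 5 UCG (Ser): third position 4-fold.
Codon 6 UUA (Leu): third position 2-fold.
Codon 7 CCG (Pro): third position 4-fold.
Four-fold degenerate third positions: 4.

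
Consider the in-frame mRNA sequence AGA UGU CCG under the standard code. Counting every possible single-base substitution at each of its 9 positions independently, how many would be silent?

Codon 1 (AGA, Arg): 2 synonymous substitutions.
Codon 2 (UGU, Cys): 1 synonymous substitution.
Codon 3 (CCG, Pro): 3 synonymous substitutions.
Total: 2 + 1 + 3 = 6.

6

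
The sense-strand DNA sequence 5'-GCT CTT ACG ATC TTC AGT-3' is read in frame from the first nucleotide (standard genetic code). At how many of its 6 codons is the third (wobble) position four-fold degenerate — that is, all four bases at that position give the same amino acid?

3

Codon 1 GCT (Ala): third position 4-fold.
Codon 2 CTT (Leu): third position 4-fold.
Codon 3 ACG (Thr): third position 4-fold.
Codon 4 ATC (Ile): third position 3-fold.
Codon 5 TTC (Phe): third position 2-fold.
Codon 6 AGT (Ser): third position 2-fold.
Four-fold degenerate third positions: 3.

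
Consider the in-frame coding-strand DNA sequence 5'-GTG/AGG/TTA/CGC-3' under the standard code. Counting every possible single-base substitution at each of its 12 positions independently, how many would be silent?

Codon 1 (GTG, Val): 3 synonymous substitutions.
Codon 2 (AGG, Arg): 2 synonymous substitutions.
Codon 3 (TTA, Leu): 2 synonymous substitutions.
Codon 4 (CGC, Arg): 3 synonymous substitutions.
Total: 3 + 2 + 2 + 3 = 10.

10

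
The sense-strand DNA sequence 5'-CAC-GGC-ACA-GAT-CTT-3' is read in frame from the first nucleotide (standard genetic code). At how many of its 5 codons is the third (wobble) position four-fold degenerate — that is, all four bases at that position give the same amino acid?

Codon 1 CAC (His): third position 2-fold.
Codon 2 GGC (Gly): third position 4-fold.
Codon 3 ACA (Thr): third position 4-fold.
Codon 4 GAT (Asp): third position 2-fold.
Codon 5 CTT (Leu): third position 4-fold.
Four-fold degenerate third positions: 3.

3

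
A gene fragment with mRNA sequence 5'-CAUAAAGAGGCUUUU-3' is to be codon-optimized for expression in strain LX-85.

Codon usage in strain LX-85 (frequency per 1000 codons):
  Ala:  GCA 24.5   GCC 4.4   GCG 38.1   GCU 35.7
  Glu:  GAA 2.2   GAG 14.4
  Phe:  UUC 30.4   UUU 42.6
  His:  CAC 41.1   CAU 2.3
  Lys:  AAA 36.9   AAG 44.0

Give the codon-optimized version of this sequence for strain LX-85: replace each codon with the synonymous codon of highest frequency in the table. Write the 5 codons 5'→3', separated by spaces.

Codon 1 (His): best is CAC at 41.1.
Codon 2 (Lys): best is AAG at 44.0.
Codon 3 (Glu): best is GAG at 14.4.
Codon 4 (Ala): best is GCG at 38.1.
Codon 5 (Phe): best is UUU at 42.6.

CAC AAG GAG GCG UUU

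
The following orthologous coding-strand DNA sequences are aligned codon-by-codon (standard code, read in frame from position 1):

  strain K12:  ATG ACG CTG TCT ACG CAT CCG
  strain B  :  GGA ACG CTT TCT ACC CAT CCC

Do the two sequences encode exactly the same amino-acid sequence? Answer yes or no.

Codon 1: ATG Met / GGA Gly — nonsynonymous.
Codon 2: ACG Thr / ACG Thr — identical.
Codon 3: CTG Leu / CTT Leu — synonymous.
Codon 4: TCT Ser / TCT Ser — identical.
Codon 5: ACG Thr / ACC Thr — synonymous.
Codon 6: CAT His / CAT His — identical.
Codon 7: CCG Pro / CCC Pro — synonymous.
Nonsynonymous differences: 1 → different protein.

no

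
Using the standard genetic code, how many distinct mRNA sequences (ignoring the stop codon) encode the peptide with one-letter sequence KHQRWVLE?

Lys: 2 codons.
His: 2 codons.
Gln: 2 codons.
Arg: 6 codons.
Trp: 1 codon.
Val: 4 codons.
Leu: 6 codons.
Glu: 2 codons.
2 × 2 × 2 × 6 × 1 × 4 × 6 × 2 = 2304.

2304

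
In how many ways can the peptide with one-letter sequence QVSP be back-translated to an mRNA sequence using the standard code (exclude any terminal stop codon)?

192

Gln: 2 codons.
Val: 4 codons.
Ser: 6 codons.
Pro: 4 codons.
2 × 4 × 6 × 4 = 192.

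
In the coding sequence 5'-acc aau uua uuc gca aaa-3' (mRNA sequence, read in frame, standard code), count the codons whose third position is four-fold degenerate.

2

Codon 1 ACC (Thr): third position 4-fold.
Codon 2 AAU (Asn): third position 2-fold.
Codon 3 UUA (Leu): third position 2-fold.
Codon 4 UUC (Phe): third position 2-fold.
Codon 5 GCA (Ala): third position 4-fold.
Codon 6 AAA (Lys): third position 2-fold.
Four-fold degenerate third positions: 2.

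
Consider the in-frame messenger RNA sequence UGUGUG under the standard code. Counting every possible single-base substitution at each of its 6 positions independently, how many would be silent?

Codon 1 (UGU, Cys): 1 synonymous substitution.
Codon 2 (GUG, Val): 3 synonymous substitutions.
Total: 1 + 3 = 4.

4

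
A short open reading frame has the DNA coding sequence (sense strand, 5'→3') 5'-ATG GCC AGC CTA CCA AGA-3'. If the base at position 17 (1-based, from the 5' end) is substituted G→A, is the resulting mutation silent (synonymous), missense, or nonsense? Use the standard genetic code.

missense

Position 17 falls in codon 6: AGA → Arg.
After the substitution the codon is AAA → Lys.
Arg ≠ Lys, so this is a missense mutation.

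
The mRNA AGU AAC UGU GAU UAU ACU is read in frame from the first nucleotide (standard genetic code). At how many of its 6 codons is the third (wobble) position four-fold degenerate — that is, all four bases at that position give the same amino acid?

Codon 1 AGU (Ser): third position 2-fold.
Codon 2 AAC (Asn): third position 2-fold.
Codon 3 UGU (Cys): third position 2-fold.
Codon 4 GAU (Asp): third position 2-fold.
Codon 5 UAU (Tyr): third position 2-fold.
Codon 6 ACU (Thr): third position 4-fold.
Four-fold degenerate third positions: 1.

1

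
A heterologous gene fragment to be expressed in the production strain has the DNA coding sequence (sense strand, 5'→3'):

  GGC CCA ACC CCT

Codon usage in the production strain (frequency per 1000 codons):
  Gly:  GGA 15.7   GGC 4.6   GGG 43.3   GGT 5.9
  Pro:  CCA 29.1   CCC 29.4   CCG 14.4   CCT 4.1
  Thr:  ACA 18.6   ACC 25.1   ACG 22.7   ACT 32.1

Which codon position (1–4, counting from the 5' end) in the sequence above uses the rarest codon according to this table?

Codon 1 GGC (Gly): 4.6 per 1000.
Codon 2 CCA (Pro): 29.1 per 1000.
Codon 3 ACC (Thr): 25.1 per 1000.
Codon 4 CCT (Pro): 4.1 per 1000.
Lowest frequency is 4.1 at codon 4.

4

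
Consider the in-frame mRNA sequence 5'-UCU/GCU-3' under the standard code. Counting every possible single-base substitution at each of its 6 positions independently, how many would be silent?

Codon 1 (UCU, Ser): 3 synonymous substitutions.
Codon 2 (GCU, Ala): 3 synonymous substitutions.
Total: 3 + 3 = 6.

6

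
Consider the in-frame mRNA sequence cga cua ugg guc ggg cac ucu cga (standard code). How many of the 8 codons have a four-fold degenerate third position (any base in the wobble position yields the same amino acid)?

Codon 1 CGA (Arg): third position 4-fold.
Codon 2 CUA (Leu): third position 4-fold.
Codon 3 UGG (Trp): third position 1-fold.
Codon 4 GUC (Val): third position 4-fold.
Codon 5 GGG (Gly): third position 4-fold.
Codon 6 CAC (His): third position 2-fold.
Codon 7 UCU (Ser): third position 4-fold.
Codon 8 CGA (Arg): third position 4-fold.
Four-fold degenerate third positions: 6.

6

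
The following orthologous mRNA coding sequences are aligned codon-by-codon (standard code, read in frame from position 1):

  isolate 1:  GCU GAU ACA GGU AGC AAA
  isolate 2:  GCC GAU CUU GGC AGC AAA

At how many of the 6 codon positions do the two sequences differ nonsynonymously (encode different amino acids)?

Codon 1: GCU Ala / GCC Ala — synonymous.
Codon 2: GAU Asp / GAU Asp — identical.
Codon 3: ACA Thr / CUU Leu — nonsynonymous.
Codon 4: GGU Gly / GGC Gly — synonymous.
Codon 5: AGC Ser / AGC Ser — identical.
Codon 6: AAA Lys / AAA Lys — identical.
Nonsynonymous differences: 1.

1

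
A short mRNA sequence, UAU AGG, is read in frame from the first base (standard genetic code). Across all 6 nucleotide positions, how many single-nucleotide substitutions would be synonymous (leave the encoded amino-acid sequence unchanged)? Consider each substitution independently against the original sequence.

Codon 1 (UAU, Tyr): 1 synonymous substitution.
Codon 2 (AGG, Arg): 2 synonymous substitutions.
Total: 1 + 2 = 3.

3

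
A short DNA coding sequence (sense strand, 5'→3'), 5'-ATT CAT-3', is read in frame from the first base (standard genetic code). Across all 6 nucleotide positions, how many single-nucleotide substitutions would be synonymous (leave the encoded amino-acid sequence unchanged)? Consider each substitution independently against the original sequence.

3

Codon 1 (ATT, Ile): 2 synonymous substitutions.
Codon 2 (CAT, His): 1 synonymous substitution.
Total: 2 + 1 = 3.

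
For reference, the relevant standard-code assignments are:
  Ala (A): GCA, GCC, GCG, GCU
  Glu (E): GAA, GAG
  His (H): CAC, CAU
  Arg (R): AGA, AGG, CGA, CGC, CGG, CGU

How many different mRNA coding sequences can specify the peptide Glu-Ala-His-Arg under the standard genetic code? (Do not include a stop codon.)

96

Glu: 2 codons.
Ala: 4 codons.
His: 2 codons.
Arg: 6 codons.
2 × 4 × 2 × 6 = 96.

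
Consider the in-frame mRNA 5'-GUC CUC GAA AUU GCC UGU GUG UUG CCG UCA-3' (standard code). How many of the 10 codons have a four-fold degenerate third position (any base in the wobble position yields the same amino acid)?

6

Codon 1 GUC (Val): third position 4-fold.
Codon 2 CUC (Leu): third position 4-fold.
Codon 3 GAA (Glu): third position 2-fold.
Codon 4 AUU (Ile): third position 3-fold.
Codon 5 GCC (Ala): third position 4-fold.
Codon 6 UGU (Cys): third position 2-fold.
Codon 7 GUG (Val): third position 4-fold.
Codon 8 UUG (Leu): third position 2-fold.
Codon 9 CCG (Pro): third position 4-fold.
Codon 10 UCA (Ser): third position 4-fold.
Four-fold degenerate third positions: 6.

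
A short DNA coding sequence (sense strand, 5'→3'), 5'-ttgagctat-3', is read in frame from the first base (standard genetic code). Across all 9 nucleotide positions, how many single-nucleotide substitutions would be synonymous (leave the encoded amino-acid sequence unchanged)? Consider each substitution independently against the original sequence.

4

Codon 1 (TTG, Leu): 2 synonymous substitutions.
Codon 2 (AGC, Ser): 1 synonymous substitution.
Codon 3 (TAT, Tyr): 1 synonymous substitution.
Total: 2 + 1 + 1 = 4.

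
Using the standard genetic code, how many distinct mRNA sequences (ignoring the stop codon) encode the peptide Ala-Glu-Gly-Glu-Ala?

256

Ala: 4 codons.
Glu: 2 codons.
Gly: 4 codons.
Glu: 2 codons.
Ala: 4 codons.
4 × 2 × 4 × 2 × 4 = 256.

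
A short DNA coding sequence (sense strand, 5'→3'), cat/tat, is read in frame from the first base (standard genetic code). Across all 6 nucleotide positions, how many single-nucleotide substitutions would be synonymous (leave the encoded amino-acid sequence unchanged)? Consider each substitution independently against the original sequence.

Codon 1 (CAT, His): 1 synonymous substitution.
Codon 2 (TAT, Tyr): 1 synonymous substitution.
Total: 1 + 1 = 2.

2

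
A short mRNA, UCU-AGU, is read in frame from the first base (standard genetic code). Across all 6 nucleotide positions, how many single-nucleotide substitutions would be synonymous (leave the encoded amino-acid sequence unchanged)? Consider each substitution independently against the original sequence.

4

Codon 1 (UCU, Ser): 3 synonymous substitutions.
Codon 2 (AGU, Ser): 1 synonymous substitution.
Total: 3 + 1 = 4.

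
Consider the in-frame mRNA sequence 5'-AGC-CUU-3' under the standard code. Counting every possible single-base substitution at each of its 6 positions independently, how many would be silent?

Codon 1 (AGC, Ser): 1 synonymous substitution.
Codon 2 (CUU, Leu): 3 synonymous substitutions.
Total: 1 + 3 = 4.

4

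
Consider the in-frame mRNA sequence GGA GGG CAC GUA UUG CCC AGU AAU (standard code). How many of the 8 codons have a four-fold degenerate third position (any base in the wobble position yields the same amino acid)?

Codon 1 GGA (Gly): third position 4-fold.
Codon 2 GGG (Gly): third position 4-fold.
Codon 3 CAC (His): third position 2-fold.
Codon 4 GUA (Val): third position 4-fold.
Codon 5 UUG (Leu): third position 2-fold.
Codon 6 CCC (Pro): third position 4-fold.
Codon 7 AGU (Ser): third position 2-fold.
Codon 8 AAU (Asn): third position 2-fold.
Four-fold degenerate third positions: 4.

4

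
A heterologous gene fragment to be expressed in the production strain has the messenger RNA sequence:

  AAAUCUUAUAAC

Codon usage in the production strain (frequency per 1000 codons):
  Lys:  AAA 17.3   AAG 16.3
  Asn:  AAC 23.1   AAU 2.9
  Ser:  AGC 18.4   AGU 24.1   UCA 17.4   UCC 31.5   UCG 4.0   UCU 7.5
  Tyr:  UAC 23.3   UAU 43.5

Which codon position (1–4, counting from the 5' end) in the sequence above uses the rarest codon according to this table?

Codon 1 AAA (Lys): 17.3 per 1000.
Codon 2 UCU (Ser): 7.5 per 1000.
Codon 3 UAU (Tyr): 43.5 per 1000.
Codon 4 AAC (Asn): 23.1 per 1000.
Lowest frequency is 7.5 at codon 2.

2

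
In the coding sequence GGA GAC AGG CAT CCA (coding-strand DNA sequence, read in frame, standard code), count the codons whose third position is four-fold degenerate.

Codon 1 GGA (Gly): third position 4-fold.
Codon 2 GAC (Asp): third position 2-fold.
Codon 3 AGG (Arg): third position 2-fold.
Codon 4 CAT (His): third position 2-fold.
Codon 5 CCA (Pro): third position 4-fold.
Four-fold degenerate third positions: 2.

2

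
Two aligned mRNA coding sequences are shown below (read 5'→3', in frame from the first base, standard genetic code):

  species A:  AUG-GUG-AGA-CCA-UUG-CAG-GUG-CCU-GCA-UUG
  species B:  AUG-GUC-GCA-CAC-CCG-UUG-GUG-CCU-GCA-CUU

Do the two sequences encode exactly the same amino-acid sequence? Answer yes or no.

Codon 1: AUG Met / AUG Met — identical.
Codon 2: GUG Val / GUC Val — synonymous.
Codon 3: AGA Arg / GCA Ala — nonsynonymous.
Codon 4: CCA Pro / CAC His — nonsynonymous.
Codon 5: UUG Leu / CCG Pro — nonsynonymous.
Codon 6: CAG Gln / UUG Leu — nonsynonymous.
Codon 7: GUG Val / GUG Val — identical.
Codon 8: CCU Pro / CCU Pro — identical.
Codon 9: GCA Ala / GCA Ala — identical.
Codon 10: UUG Leu / CUU Leu — synonymous.
Nonsynonymous differences: 4 → different protein.

no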